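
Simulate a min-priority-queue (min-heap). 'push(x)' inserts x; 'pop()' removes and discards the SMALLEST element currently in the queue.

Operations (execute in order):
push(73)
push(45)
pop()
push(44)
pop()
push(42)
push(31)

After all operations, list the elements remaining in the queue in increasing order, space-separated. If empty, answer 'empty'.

push(73): heap contents = [73]
push(45): heap contents = [45, 73]
pop() → 45: heap contents = [73]
push(44): heap contents = [44, 73]
pop() → 44: heap contents = [73]
push(42): heap contents = [42, 73]
push(31): heap contents = [31, 42, 73]

Answer: 31 42 73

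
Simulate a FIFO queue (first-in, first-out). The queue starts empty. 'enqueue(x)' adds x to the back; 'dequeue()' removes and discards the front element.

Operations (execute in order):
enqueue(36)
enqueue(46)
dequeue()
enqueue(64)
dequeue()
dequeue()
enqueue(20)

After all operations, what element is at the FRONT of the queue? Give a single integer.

Answer: 20

Derivation:
enqueue(36): queue = [36]
enqueue(46): queue = [36, 46]
dequeue(): queue = [46]
enqueue(64): queue = [46, 64]
dequeue(): queue = [64]
dequeue(): queue = []
enqueue(20): queue = [20]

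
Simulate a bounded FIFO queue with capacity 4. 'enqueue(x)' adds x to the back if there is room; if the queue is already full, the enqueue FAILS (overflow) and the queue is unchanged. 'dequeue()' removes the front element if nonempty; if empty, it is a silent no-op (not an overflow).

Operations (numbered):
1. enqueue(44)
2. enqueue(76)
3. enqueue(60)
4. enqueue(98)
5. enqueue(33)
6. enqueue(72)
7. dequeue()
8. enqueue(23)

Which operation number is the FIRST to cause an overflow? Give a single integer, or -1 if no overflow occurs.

Answer: 5

Derivation:
1. enqueue(44): size=1
2. enqueue(76): size=2
3. enqueue(60): size=3
4. enqueue(98): size=4
5. enqueue(33): size=4=cap → OVERFLOW (fail)
6. enqueue(72): size=4=cap → OVERFLOW (fail)
7. dequeue(): size=3
8. enqueue(23): size=4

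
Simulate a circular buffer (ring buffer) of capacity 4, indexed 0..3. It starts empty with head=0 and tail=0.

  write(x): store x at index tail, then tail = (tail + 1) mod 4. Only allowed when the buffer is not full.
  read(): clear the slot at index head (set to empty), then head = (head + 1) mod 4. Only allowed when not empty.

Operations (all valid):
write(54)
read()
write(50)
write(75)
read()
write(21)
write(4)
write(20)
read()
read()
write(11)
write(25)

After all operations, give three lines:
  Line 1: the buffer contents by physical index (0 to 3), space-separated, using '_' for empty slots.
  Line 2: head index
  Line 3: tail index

write(54): buf=[54 _ _ _], head=0, tail=1, size=1
read(): buf=[_ _ _ _], head=1, tail=1, size=0
write(50): buf=[_ 50 _ _], head=1, tail=2, size=1
write(75): buf=[_ 50 75 _], head=1, tail=3, size=2
read(): buf=[_ _ 75 _], head=2, tail=3, size=1
write(21): buf=[_ _ 75 21], head=2, tail=0, size=2
write(4): buf=[4 _ 75 21], head=2, tail=1, size=3
write(20): buf=[4 20 75 21], head=2, tail=2, size=4
read(): buf=[4 20 _ 21], head=3, tail=2, size=3
read(): buf=[4 20 _ _], head=0, tail=2, size=2
write(11): buf=[4 20 11 _], head=0, tail=3, size=3
write(25): buf=[4 20 11 25], head=0, tail=0, size=4

Answer: 4 20 11 25
0
0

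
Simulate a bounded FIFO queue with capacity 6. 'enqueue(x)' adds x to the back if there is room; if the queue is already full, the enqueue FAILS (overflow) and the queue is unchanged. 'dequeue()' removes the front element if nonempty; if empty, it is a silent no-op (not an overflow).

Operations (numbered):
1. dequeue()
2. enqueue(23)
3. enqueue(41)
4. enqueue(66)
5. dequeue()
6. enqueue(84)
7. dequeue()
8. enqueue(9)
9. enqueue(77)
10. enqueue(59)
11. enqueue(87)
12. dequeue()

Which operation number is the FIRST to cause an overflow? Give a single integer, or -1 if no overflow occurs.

1. dequeue(): empty, no-op, size=0
2. enqueue(23): size=1
3. enqueue(41): size=2
4. enqueue(66): size=3
5. dequeue(): size=2
6. enqueue(84): size=3
7. dequeue(): size=2
8. enqueue(9): size=3
9. enqueue(77): size=4
10. enqueue(59): size=5
11. enqueue(87): size=6
12. dequeue(): size=5

Answer: -1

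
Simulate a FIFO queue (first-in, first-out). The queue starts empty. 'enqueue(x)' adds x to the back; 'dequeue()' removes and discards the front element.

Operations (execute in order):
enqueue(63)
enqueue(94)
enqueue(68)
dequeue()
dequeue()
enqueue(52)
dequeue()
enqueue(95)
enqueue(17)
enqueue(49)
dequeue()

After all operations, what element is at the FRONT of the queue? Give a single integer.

enqueue(63): queue = [63]
enqueue(94): queue = [63, 94]
enqueue(68): queue = [63, 94, 68]
dequeue(): queue = [94, 68]
dequeue(): queue = [68]
enqueue(52): queue = [68, 52]
dequeue(): queue = [52]
enqueue(95): queue = [52, 95]
enqueue(17): queue = [52, 95, 17]
enqueue(49): queue = [52, 95, 17, 49]
dequeue(): queue = [95, 17, 49]

Answer: 95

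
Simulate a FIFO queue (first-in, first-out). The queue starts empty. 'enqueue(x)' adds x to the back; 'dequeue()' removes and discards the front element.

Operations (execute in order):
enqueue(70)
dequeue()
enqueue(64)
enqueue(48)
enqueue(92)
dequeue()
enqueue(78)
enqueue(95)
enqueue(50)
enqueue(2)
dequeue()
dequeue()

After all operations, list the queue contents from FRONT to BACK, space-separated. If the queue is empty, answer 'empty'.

enqueue(70): [70]
dequeue(): []
enqueue(64): [64]
enqueue(48): [64, 48]
enqueue(92): [64, 48, 92]
dequeue(): [48, 92]
enqueue(78): [48, 92, 78]
enqueue(95): [48, 92, 78, 95]
enqueue(50): [48, 92, 78, 95, 50]
enqueue(2): [48, 92, 78, 95, 50, 2]
dequeue(): [92, 78, 95, 50, 2]
dequeue(): [78, 95, 50, 2]

Answer: 78 95 50 2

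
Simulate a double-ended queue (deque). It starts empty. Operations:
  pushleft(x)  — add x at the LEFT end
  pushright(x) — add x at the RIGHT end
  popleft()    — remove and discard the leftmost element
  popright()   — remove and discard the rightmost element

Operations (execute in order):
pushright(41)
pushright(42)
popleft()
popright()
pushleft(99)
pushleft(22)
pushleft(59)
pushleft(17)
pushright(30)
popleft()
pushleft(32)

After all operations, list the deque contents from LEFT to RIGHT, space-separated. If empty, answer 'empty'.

Answer: 32 59 22 99 30

Derivation:
pushright(41): [41]
pushright(42): [41, 42]
popleft(): [42]
popright(): []
pushleft(99): [99]
pushleft(22): [22, 99]
pushleft(59): [59, 22, 99]
pushleft(17): [17, 59, 22, 99]
pushright(30): [17, 59, 22, 99, 30]
popleft(): [59, 22, 99, 30]
pushleft(32): [32, 59, 22, 99, 30]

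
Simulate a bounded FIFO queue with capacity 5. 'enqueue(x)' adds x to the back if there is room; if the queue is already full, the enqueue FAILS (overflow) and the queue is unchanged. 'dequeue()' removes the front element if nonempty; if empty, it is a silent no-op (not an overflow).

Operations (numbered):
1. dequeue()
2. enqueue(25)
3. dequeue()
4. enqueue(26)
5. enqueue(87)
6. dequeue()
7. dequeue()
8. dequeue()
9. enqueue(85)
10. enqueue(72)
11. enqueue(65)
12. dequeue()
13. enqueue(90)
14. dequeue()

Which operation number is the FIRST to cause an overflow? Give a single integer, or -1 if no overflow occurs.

1. dequeue(): empty, no-op, size=0
2. enqueue(25): size=1
3. dequeue(): size=0
4. enqueue(26): size=1
5. enqueue(87): size=2
6. dequeue(): size=1
7. dequeue(): size=0
8. dequeue(): empty, no-op, size=0
9. enqueue(85): size=1
10. enqueue(72): size=2
11. enqueue(65): size=3
12. dequeue(): size=2
13. enqueue(90): size=3
14. dequeue(): size=2

Answer: -1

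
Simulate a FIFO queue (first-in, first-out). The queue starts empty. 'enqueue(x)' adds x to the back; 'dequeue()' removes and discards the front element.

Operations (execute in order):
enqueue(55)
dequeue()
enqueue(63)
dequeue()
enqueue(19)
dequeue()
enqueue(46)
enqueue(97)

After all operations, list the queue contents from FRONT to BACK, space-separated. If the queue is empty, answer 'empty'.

enqueue(55): [55]
dequeue(): []
enqueue(63): [63]
dequeue(): []
enqueue(19): [19]
dequeue(): []
enqueue(46): [46]
enqueue(97): [46, 97]

Answer: 46 97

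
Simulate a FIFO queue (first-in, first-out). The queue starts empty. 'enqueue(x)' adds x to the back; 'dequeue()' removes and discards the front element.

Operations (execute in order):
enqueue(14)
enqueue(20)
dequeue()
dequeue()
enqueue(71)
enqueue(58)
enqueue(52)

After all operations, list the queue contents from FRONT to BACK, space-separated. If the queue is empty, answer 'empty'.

Answer: 71 58 52

Derivation:
enqueue(14): [14]
enqueue(20): [14, 20]
dequeue(): [20]
dequeue(): []
enqueue(71): [71]
enqueue(58): [71, 58]
enqueue(52): [71, 58, 52]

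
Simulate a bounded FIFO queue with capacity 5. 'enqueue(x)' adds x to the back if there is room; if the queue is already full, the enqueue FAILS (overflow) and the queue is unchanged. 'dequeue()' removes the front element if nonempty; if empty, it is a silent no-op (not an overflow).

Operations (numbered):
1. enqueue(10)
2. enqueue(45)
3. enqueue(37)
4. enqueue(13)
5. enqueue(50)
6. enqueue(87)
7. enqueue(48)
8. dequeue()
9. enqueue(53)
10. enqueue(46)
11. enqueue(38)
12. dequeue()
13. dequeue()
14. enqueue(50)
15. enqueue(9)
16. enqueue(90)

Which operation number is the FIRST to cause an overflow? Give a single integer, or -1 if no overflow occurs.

Answer: 6

Derivation:
1. enqueue(10): size=1
2. enqueue(45): size=2
3. enqueue(37): size=3
4. enqueue(13): size=4
5. enqueue(50): size=5
6. enqueue(87): size=5=cap → OVERFLOW (fail)
7. enqueue(48): size=5=cap → OVERFLOW (fail)
8. dequeue(): size=4
9. enqueue(53): size=5
10. enqueue(46): size=5=cap → OVERFLOW (fail)
11. enqueue(38): size=5=cap → OVERFLOW (fail)
12. dequeue(): size=4
13. dequeue(): size=3
14. enqueue(50): size=4
15. enqueue(9): size=5
16. enqueue(90): size=5=cap → OVERFLOW (fail)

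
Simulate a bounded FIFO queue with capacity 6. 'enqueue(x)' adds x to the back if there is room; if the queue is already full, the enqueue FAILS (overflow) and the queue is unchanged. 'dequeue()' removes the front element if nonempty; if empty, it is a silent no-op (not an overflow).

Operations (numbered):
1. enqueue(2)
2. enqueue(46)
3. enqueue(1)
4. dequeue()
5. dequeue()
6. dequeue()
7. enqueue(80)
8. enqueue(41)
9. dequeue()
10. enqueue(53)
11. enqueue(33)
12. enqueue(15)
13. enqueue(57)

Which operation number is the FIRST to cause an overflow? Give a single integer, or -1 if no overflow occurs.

Answer: -1

Derivation:
1. enqueue(2): size=1
2. enqueue(46): size=2
3. enqueue(1): size=3
4. dequeue(): size=2
5. dequeue(): size=1
6. dequeue(): size=0
7. enqueue(80): size=1
8. enqueue(41): size=2
9. dequeue(): size=1
10. enqueue(53): size=2
11. enqueue(33): size=3
12. enqueue(15): size=4
13. enqueue(57): size=5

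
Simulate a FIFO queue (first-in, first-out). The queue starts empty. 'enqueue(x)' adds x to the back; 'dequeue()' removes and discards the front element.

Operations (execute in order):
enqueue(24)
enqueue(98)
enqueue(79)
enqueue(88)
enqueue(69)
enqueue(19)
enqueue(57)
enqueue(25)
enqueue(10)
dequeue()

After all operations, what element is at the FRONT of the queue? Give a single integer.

enqueue(24): queue = [24]
enqueue(98): queue = [24, 98]
enqueue(79): queue = [24, 98, 79]
enqueue(88): queue = [24, 98, 79, 88]
enqueue(69): queue = [24, 98, 79, 88, 69]
enqueue(19): queue = [24, 98, 79, 88, 69, 19]
enqueue(57): queue = [24, 98, 79, 88, 69, 19, 57]
enqueue(25): queue = [24, 98, 79, 88, 69, 19, 57, 25]
enqueue(10): queue = [24, 98, 79, 88, 69, 19, 57, 25, 10]
dequeue(): queue = [98, 79, 88, 69, 19, 57, 25, 10]

Answer: 98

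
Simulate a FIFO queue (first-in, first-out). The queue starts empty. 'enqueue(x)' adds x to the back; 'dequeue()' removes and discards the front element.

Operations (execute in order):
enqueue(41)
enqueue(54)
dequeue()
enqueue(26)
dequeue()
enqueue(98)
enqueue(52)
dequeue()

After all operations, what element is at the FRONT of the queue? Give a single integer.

enqueue(41): queue = [41]
enqueue(54): queue = [41, 54]
dequeue(): queue = [54]
enqueue(26): queue = [54, 26]
dequeue(): queue = [26]
enqueue(98): queue = [26, 98]
enqueue(52): queue = [26, 98, 52]
dequeue(): queue = [98, 52]

Answer: 98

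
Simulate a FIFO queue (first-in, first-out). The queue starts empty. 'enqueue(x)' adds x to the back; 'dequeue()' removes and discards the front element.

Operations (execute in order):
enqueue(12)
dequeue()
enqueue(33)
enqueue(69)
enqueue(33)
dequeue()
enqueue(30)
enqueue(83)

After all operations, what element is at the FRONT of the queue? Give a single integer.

Answer: 69

Derivation:
enqueue(12): queue = [12]
dequeue(): queue = []
enqueue(33): queue = [33]
enqueue(69): queue = [33, 69]
enqueue(33): queue = [33, 69, 33]
dequeue(): queue = [69, 33]
enqueue(30): queue = [69, 33, 30]
enqueue(83): queue = [69, 33, 30, 83]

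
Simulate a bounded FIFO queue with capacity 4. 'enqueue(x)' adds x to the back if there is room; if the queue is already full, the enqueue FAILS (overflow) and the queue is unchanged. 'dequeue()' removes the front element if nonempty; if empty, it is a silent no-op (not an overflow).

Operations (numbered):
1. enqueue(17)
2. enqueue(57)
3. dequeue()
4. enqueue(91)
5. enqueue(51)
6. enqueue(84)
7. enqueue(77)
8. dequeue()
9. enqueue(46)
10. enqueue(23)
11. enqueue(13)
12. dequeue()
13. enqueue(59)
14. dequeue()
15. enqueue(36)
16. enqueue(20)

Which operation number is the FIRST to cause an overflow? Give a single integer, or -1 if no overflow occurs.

1. enqueue(17): size=1
2. enqueue(57): size=2
3. dequeue(): size=1
4. enqueue(91): size=2
5. enqueue(51): size=3
6. enqueue(84): size=4
7. enqueue(77): size=4=cap → OVERFLOW (fail)
8. dequeue(): size=3
9. enqueue(46): size=4
10. enqueue(23): size=4=cap → OVERFLOW (fail)
11. enqueue(13): size=4=cap → OVERFLOW (fail)
12. dequeue(): size=3
13. enqueue(59): size=4
14. dequeue(): size=3
15. enqueue(36): size=4
16. enqueue(20): size=4=cap → OVERFLOW (fail)

Answer: 7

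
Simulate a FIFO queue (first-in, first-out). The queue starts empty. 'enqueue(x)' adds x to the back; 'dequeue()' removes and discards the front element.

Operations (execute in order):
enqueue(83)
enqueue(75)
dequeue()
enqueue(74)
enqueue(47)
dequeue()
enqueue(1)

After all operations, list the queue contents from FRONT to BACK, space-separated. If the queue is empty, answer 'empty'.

enqueue(83): [83]
enqueue(75): [83, 75]
dequeue(): [75]
enqueue(74): [75, 74]
enqueue(47): [75, 74, 47]
dequeue(): [74, 47]
enqueue(1): [74, 47, 1]

Answer: 74 47 1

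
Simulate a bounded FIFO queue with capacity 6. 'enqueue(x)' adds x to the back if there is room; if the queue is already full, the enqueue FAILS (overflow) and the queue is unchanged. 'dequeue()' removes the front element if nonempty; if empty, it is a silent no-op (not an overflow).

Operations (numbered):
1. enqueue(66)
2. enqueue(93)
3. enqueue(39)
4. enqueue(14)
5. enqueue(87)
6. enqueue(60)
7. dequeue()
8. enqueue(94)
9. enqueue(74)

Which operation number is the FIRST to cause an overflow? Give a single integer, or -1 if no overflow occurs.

Answer: 9

Derivation:
1. enqueue(66): size=1
2. enqueue(93): size=2
3. enqueue(39): size=3
4. enqueue(14): size=4
5. enqueue(87): size=5
6. enqueue(60): size=6
7. dequeue(): size=5
8. enqueue(94): size=6
9. enqueue(74): size=6=cap → OVERFLOW (fail)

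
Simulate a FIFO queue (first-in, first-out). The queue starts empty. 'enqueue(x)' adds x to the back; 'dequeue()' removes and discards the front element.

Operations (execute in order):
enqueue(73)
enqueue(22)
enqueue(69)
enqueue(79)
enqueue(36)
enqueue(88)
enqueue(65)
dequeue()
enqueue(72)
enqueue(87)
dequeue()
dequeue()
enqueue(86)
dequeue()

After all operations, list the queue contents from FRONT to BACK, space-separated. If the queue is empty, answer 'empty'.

Answer: 36 88 65 72 87 86

Derivation:
enqueue(73): [73]
enqueue(22): [73, 22]
enqueue(69): [73, 22, 69]
enqueue(79): [73, 22, 69, 79]
enqueue(36): [73, 22, 69, 79, 36]
enqueue(88): [73, 22, 69, 79, 36, 88]
enqueue(65): [73, 22, 69, 79, 36, 88, 65]
dequeue(): [22, 69, 79, 36, 88, 65]
enqueue(72): [22, 69, 79, 36, 88, 65, 72]
enqueue(87): [22, 69, 79, 36, 88, 65, 72, 87]
dequeue(): [69, 79, 36, 88, 65, 72, 87]
dequeue(): [79, 36, 88, 65, 72, 87]
enqueue(86): [79, 36, 88, 65, 72, 87, 86]
dequeue(): [36, 88, 65, 72, 87, 86]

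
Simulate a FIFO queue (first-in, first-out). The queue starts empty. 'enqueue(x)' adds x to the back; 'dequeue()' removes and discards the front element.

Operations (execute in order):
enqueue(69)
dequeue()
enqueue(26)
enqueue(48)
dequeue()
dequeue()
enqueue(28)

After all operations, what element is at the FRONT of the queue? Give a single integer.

enqueue(69): queue = [69]
dequeue(): queue = []
enqueue(26): queue = [26]
enqueue(48): queue = [26, 48]
dequeue(): queue = [48]
dequeue(): queue = []
enqueue(28): queue = [28]

Answer: 28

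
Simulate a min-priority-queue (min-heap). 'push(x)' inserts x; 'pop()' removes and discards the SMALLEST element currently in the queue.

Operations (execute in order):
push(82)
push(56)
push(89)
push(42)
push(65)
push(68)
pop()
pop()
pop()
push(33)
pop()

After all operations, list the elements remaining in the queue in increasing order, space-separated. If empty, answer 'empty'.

push(82): heap contents = [82]
push(56): heap contents = [56, 82]
push(89): heap contents = [56, 82, 89]
push(42): heap contents = [42, 56, 82, 89]
push(65): heap contents = [42, 56, 65, 82, 89]
push(68): heap contents = [42, 56, 65, 68, 82, 89]
pop() → 42: heap contents = [56, 65, 68, 82, 89]
pop() → 56: heap contents = [65, 68, 82, 89]
pop() → 65: heap contents = [68, 82, 89]
push(33): heap contents = [33, 68, 82, 89]
pop() → 33: heap contents = [68, 82, 89]

Answer: 68 82 89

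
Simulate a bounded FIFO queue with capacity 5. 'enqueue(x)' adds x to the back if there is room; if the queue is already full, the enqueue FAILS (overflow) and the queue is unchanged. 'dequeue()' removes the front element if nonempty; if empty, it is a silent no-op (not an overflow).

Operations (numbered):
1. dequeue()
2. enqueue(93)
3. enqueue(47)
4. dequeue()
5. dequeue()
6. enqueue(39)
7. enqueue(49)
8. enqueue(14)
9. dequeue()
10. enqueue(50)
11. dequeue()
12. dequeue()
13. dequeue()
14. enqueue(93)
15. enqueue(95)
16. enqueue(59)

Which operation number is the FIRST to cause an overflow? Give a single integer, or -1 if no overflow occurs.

1. dequeue(): empty, no-op, size=0
2. enqueue(93): size=1
3. enqueue(47): size=2
4. dequeue(): size=1
5. dequeue(): size=0
6. enqueue(39): size=1
7. enqueue(49): size=2
8. enqueue(14): size=3
9. dequeue(): size=2
10. enqueue(50): size=3
11. dequeue(): size=2
12. dequeue(): size=1
13. dequeue(): size=0
14. enqueue(93): size=1
15. enqueue(95): size=2
16. enqueue(59): size=3

Answer: -1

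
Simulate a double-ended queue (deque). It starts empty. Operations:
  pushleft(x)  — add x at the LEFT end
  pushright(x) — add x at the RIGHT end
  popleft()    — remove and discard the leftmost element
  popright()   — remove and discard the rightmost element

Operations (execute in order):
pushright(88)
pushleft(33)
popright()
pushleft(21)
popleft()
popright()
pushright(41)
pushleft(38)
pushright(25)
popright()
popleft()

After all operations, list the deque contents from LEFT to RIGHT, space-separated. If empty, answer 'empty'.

Answer: 41

Derivation:
pushright(88): [88]
pushleft(33): [33, 88]
popright(): [33]
pushleft(21): [21, 33]
popleft(): [33]
popright(): []
pushright(41): [41]
pushleft(38): [38, 41]
pushright(25): [38, 41, 25]
popright(): [38, 41]
popleft(): [41]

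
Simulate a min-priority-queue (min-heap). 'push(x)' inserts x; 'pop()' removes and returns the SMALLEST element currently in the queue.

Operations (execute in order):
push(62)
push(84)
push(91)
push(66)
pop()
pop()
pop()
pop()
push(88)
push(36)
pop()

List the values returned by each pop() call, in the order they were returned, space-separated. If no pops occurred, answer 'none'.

push(62): heap contents = [62]
push(84): heap contents = [62, 84]
push(91): heap contents = [62, 84, 91]
push(66): heap contents = [62, 66, 84, 91]
pop() → 62: heap contents = [66, 84, 91]
pop() → 66: heap contents = [84, 91]
pop() → 84: heap contents = [91]
pop() → 91: heap contents = []
push(88): heap contents = [88]
push(36): heap contents = [36, 88]
pop() → 36: heap contents = [88]

Answer: 62 66 84 91 36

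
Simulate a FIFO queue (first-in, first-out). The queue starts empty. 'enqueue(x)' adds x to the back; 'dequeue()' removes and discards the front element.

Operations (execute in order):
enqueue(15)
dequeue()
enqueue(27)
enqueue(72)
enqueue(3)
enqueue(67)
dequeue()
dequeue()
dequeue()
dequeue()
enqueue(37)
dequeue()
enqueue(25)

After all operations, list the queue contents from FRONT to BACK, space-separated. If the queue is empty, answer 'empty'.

Answer: 25

Derivation:
enqueue(15): [15]
dequeue(): []
enqueue(27): [27]
enqueue(72): [27, 72]
enqueue(3): [27, 72, 3]
enqueue(67): [27, 72, 3, 67]
dequeue(): [72, 3, 67]
dequeue(): [3, 67]
dequeue(): [67]
dequeue(): []
enqueue(37): [37]
dequeue(): []
enqueue(25): [25]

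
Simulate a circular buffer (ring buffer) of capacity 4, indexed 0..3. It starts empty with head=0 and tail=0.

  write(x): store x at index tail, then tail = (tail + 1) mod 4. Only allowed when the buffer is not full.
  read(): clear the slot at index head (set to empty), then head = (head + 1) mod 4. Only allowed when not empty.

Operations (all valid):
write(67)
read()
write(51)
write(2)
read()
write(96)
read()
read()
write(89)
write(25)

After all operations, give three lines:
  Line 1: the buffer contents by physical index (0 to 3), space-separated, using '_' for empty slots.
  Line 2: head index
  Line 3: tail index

write(67): buf=[67 _ _ _], head=0, tail=1, size=1
read(): buf=[_ _ _ _], head=1, tail=1, size=0
write(51): buf=[_ 51 _ _], head=1, tail=2, size=1
write(2): buf=[_ 51 2 _], head=1, tail=3, size=2
read(): buf=[_ _ 2 _], head=2, tail=3, size=1
write(96): buf=[_ _ 2 96], head=2, tail=0, size=2
read(): buf=[_ _ _ 96], head=3, tail=0, size=1
read(): buf=[_ _ _ _], head=0, tail=0, size=0
write(89): buf=[89 _ _ _], head=0, tail=1, size=1
write(25): buf=[89 25 _ _], head=0, tail=2, size=2

Answer: 89 25 _ _
0
2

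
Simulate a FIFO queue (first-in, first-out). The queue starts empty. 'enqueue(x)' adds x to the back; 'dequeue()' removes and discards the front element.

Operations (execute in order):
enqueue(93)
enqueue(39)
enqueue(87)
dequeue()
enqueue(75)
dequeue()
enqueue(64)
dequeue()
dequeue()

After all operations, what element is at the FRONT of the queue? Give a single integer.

enqueue(93): queue = [93]
enqueue(39): queue = [93, 39]
enqueue(87): queue = [93, 39, 87]
dequeue(): queue = [39, 87]
enqueue(75): queue = [39, 87, 75]
dequeue(): queue = [87, 75]
enqueue(64): queue = [87, 75, 64]
dequeue(): queue = [75, 64]
dequeue(): queue = [64]

Answer: 64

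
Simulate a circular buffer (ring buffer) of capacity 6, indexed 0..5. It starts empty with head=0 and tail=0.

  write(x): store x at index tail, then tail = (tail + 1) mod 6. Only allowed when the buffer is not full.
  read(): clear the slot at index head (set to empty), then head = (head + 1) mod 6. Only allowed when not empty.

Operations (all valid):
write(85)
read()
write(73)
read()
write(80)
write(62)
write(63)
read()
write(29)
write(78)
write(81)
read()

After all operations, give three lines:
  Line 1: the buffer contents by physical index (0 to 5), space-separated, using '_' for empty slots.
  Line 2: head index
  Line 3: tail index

Answer: 78 81 _ _ 63 29
4
2

Derivation:
write(85): buf=[85 _ _ _ _ _], head=0, tail=1, size=1
read(): buf=[_ _ _ _ _ _], head=1, tail=1, size=0
write(73): buf=[_ 73 _ _ _ _], head=1, tail=2, size=1
read(): buf=[_ _ _ _ _ _], head=2, tail=2, size=0
write(80): buf=[_ _ 80 _ _ _], head=2, tail=3, size=1
write(62): buf=[_ _ 80 62 _ _], head=2, tail=4, size=2
write(63): buf=[_ _ 80 62 63 _], head=2, tail=5, size=3
read(): buf=[_ _ _ 62 63 _], head=3, tail=5, size=2
write(29): buf=[_ _ _ 62 63 29], head=3, tail=0, size=3
write(78): buf=[78 _ _ 62 63 29], head=3, tail=1, size=4
write(81): buf=[78 81 _ 62 63 29], head=3, tail=2, size=5
read(): buf=[78 81 _ _ 63 29], head=4, tail=2, size=4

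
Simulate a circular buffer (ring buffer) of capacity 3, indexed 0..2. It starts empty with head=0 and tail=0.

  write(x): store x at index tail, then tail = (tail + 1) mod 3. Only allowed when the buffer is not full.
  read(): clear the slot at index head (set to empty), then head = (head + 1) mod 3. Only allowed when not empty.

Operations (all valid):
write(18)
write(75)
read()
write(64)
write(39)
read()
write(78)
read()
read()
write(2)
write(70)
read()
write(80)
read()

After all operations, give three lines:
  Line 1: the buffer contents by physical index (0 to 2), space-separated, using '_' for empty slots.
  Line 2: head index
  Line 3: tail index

write(18): buf=[18 _ _], head=0, tail=1, size=1
write(75): buf=[18 75 _], head=0, tail=2, size=2
read(): buf=[_ 75 _], head=1, tail=2, size=1
write(64): buf=[_ 75 64], head=1, tail=0, size=2
write(39): buf=[39 75 64], head=1, tail=1, size=3
read(): buf=[39 _ 64], head=2, tail=1, size=2
write(78): buf=[39 78 64], head=2, tail=2, size=3
read(): buf=[39 78 _], head=0, tail=2, size=2
read(): buf=[_ 78 _], head=1, tail=2, size=1
write(2): buf=[_ 78 2], head=1, tail=0, size=2
write(70): buf=[70 78 2], head=1, tail=1, size=3
read(): buf=[70 _ 2], head=2, tail=1, size=2
write(80): buf=[70 80 2], head=2, tail=2, size=3
read(): buf=[70 80 _], head=0, tail=2, size=2

Answer: 70 80 _
0
2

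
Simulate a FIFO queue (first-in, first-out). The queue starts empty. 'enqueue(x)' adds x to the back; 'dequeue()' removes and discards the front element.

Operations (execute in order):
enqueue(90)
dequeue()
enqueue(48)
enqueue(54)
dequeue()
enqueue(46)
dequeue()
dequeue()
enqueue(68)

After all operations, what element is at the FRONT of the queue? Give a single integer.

enqueue(90): queue = [90]
dequeue(): queue = []
enqueue(48): queue = [48]
enqueue(54): queue = [48, 54]
dequeue(): queue = [54]
enqueue(46): queue = [54, 46]
dequeue(): queue = [46]
dequeue(): queue = []
enqueue(68): queue = [68]

Answer: 68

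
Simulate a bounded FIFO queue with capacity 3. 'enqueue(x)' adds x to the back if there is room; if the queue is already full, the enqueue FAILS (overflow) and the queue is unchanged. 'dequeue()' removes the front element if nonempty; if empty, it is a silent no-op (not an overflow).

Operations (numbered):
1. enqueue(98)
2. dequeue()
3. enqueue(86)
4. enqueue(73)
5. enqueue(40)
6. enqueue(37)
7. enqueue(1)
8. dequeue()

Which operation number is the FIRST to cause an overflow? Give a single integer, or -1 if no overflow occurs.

1. enqueue(98): size=1
2. dequeue(): size=0
3. enqueue(86): size=1
4. enqueue(73): size=2
5. enqueue(40): size=3
6. enqueue(37): size=3=cap → OVERFLOW (fail)
7. enqueue(1): size=3=cap → OVERFLOW (fail)
8. dequeue(): size=2

Answer: 6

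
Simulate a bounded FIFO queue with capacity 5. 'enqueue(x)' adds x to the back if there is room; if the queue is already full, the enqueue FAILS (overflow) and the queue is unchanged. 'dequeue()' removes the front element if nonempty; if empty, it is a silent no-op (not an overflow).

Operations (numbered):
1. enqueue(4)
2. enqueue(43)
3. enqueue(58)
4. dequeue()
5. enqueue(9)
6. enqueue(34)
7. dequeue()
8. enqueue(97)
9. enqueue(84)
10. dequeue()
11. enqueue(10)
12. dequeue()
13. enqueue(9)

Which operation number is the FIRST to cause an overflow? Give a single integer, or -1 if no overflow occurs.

1. enqueue(4): size=1
2. enqueue(43): size=2
3. enqueue(58): size=3
4. dequeue(): size=2
5. enqueue(9): size=3
6. enqueue(34): size=4
7. dequeue(): size=3
8. enqueue(97): size=4
9. enqueue(84): size=5
10. dequeue(): size=4
11. enqueue(10): size=5
12. dequeue(): size=4
13. enqueue(9): size=5

Answer: -1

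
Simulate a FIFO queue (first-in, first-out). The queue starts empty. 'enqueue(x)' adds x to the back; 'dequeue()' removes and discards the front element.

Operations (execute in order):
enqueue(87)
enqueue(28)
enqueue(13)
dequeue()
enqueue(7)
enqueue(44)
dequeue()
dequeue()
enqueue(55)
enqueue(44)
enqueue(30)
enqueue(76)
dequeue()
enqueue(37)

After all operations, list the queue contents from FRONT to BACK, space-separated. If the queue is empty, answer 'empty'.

Answer: 44 55 44 30 76 37

Derivation:
enqueue(87): [87]
enqueue(28): [87, 28]
enqueue(13): [87, 28, 13]
dequeue(): [28, 13]
enqueue(7): [28, 13, 7]
enqueue(44): [28, 13, 7, 44]
dequeue(): [13, 7, 44]
dequeue(): [7, 44]
enqueue(55): [7, 44, 55]
enqueue(44): [7, 44, 55, 44]
enqueue(30): [7, 44, 55, 44, 30]
enqueue(76): [7, 44, 55, 44, 30, 76]
dequeue(): [44, 55, 44, 30, 76]
enqueue(37): [44, 55, 44, 30, 76, 37]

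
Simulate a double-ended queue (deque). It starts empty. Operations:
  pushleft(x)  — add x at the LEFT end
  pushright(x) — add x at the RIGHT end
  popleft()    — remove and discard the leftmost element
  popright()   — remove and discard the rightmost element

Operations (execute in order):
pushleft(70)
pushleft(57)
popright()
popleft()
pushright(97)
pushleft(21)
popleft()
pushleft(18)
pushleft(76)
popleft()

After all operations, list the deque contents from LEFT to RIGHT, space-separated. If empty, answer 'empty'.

pushleft(70): [70]
pushleft(57): [57, 70]
popright(): [57]
popleft(): []
pushright(97): [97]
pushleft(21): [21, 97]
popleft(): [97]
pushleft(18): [18, 97]
pushleft(76): [76, 18, 97]
popleft(): [18, 97]

Answer: 18 97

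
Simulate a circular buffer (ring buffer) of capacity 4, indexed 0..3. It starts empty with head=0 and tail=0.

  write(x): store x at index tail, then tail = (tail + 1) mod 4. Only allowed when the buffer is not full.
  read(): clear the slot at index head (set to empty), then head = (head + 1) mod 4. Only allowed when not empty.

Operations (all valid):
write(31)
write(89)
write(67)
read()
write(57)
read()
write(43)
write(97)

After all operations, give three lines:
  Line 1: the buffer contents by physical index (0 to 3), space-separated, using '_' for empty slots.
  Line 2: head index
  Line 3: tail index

write(31): buf=[31 _ _ _], head=0, tail=1, size=1
write(89): buf=[31 89 _ _], head=0, tail=2, size=2
write(67): buf=[31 89 67 _], head=0, tail=3, size=3
read(): buf=[_ 89 67 _], head=1, tail=3, size=2
write(57): buf=[_ 89 67 57], head=1, tail=0, size=3
read(): buf=[_ _ 67 57], head=2, tail=0, size=2
write(43): buf=[43 _ 67 57], head=2, tail=1, size=3
write(97): buf=[43 97 67 57], head=2, tail=2, size=4

Answer: 43 97 67 57
2
2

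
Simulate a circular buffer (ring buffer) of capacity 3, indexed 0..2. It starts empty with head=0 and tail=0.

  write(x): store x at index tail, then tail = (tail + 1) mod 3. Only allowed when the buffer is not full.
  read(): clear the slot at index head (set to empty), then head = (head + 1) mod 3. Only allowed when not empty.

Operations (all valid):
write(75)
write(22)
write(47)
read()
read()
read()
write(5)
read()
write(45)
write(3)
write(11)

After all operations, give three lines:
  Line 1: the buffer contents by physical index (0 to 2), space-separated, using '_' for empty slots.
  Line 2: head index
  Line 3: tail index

write(75): buf=[75 _ _], head=0, tail=1, size=1
write(22): buf=[75 22 _], head=0, tail=2, size=2
write(47): buf=[75 22 47], head=0, tail=0, size=3
read(): buf=[_ 22 47], head=1, tail=0, size=2
read(): buf=[_ _ 47], head=2, tail=0, size=1
read(): buf=[_ _ _], head=0, tail=0, size=0
write(5): buf=[5 _ _], head=0, tail=1, size=1
read(): buf=[_ _ _], head=1, tail=1, size=0
write(45): buf=[_ 45 _], head=1, tail=2, size=1
write(3): buf=[_ 45 3], head=1, tail=0, size=2
write(11): buf=[11 45 3], head=1, tail=1, size=3

Answer: 11 45 3
1
1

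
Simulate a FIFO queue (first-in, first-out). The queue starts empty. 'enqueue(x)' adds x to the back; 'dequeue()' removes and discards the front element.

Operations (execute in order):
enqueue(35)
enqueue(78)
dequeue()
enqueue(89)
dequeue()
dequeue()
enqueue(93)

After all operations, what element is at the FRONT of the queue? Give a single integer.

Answer: 93

Derivation:
enqueue(35): queue = [35]
enqueue(78): queue = [35, 78]
dequeue(): queue = [78]
enqueue(89): queue = [78, 89]
dequeue(): queue = [89]
dequeue(): queue = []
enqueue(93): queue = [93]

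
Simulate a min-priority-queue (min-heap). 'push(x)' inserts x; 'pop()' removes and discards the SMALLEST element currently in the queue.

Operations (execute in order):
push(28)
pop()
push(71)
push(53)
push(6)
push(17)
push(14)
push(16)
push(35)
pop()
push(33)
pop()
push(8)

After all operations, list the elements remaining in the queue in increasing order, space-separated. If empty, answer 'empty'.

push(28): heap contents = [28]
pop() → 28: heap contents = []
push(71): heap contents = [71]
push(53): heap contents = [53, 71]
push(6): heap contents = [6, 53, 71]
push(17): heap contents = [6, 17, 53, 71]
push(14): heap contents = [6, 14, 17, 53, 71]
push(16): heap contents = [6, 14, 16, 17, 53, 71]
push(35): heap contents = [6, 14, 16, 17, 35, 53, 71]
pop() → 6: heap contents = [14, 16, 17, 35, 53, 71]
push(33): heap contents = [14, 16, 17, 33, 35, 53, 71]
pop() → 14: heap contents = [16, 17, 33, 35, 53, 71]
push(8): heap contents = [8, 16, 17, 33, 35, 53, 71]

Answer: 8 16 17 33 35 53 71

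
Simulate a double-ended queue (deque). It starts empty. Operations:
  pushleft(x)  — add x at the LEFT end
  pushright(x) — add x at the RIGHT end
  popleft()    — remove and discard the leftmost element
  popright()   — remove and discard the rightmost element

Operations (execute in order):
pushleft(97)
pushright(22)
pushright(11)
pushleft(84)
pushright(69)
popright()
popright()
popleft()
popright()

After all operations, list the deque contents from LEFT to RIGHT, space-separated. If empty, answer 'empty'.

pushleft(97): [97]
pushright(22): [97, 22]
pushright(11): [97, 22, 11]
pushleft(84): [84, 97, 22, 11]
pushright(69): [84, 97, 22, 11, 69]
popright(): [84, 97, 22, 11]
popright(): [84, 97, 22]
popleft(): [97, 22]
popright(): [97]

Answer: 97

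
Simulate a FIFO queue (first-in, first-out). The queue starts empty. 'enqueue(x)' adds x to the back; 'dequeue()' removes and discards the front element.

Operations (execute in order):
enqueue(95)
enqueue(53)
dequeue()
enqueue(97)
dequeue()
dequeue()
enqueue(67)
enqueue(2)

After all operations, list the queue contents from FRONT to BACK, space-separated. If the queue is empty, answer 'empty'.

Answer: 67 2

Derivation:
enqueue(95): [95]
enqueue(53): [95, 53]
dequeue(): [53]
enqueue(97): [53, 97]
dequeue(): [97]
dequeue(): []
enqueue(67): [67]
enqueue(2): [67, 2]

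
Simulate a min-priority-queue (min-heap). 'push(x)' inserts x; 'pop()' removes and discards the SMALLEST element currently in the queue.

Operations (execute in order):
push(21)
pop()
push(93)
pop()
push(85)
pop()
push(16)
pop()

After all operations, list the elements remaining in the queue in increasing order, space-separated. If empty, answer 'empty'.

Answer: empty

Derivation:
push(21): heap contents = [21]
pop() → 21: heap contents = []
push(93): heap contents = [93]
pop() → 93: heap contents = []
push(85): heap contents = [85]
pop() → 85: heap contents = []
push(16): heap contents = [16]
pop() → 16: heap contents = []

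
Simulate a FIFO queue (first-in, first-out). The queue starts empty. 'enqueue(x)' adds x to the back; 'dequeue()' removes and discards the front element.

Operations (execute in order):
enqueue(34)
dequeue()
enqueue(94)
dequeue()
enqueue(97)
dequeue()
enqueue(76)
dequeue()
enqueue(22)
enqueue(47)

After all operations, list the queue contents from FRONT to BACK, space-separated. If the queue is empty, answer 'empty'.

Answer: 22 47

Derivation:
enqueue(34): [34]
dequeue(): []
enqueue(94): [94]
dequeue(): []
enqueue(97): [97]
dequeue(): []
enqueue(76): [76]
dequeue(): []
enqueue(22): [22]
enqueue(47): [22, 47]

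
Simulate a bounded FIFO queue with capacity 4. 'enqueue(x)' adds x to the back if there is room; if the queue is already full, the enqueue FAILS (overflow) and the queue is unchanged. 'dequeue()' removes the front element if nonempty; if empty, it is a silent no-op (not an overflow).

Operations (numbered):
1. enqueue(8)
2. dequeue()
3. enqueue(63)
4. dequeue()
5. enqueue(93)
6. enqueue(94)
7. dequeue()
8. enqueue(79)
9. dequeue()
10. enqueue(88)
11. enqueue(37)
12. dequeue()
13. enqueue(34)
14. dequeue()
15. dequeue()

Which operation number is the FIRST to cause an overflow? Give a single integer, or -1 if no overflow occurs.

Answer: -1

Derivation:
1. enqueue(8): size=1
2. dequeue(): size=0
3. enqueue(63): size=1
4. dequeue(): size=0
5. enqueue(93): size=1
6. enqueue(94): size=2
7. dequeue(): size=1
8. enqueue(79): size=2
9. dequeue(): size=1
10. enqueue(88): size=2
11. enqueue(37): size=3
12. dequeue(): size=2
13. enqueue(34): size=3
14. dequeue(): size=2
15. dequeue(): size=1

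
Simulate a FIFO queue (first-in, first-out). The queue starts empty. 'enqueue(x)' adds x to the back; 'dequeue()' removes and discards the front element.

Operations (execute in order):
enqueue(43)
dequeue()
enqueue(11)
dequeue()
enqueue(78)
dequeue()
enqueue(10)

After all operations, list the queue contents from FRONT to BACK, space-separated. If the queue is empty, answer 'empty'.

Answer: 10

Derivation:
enqueue(43): [43]
dequeue(): []
enqueue(11): [11]
dequeue(): []
enqueue(78): [78]
dequeue(): []
enqueue(10): [10]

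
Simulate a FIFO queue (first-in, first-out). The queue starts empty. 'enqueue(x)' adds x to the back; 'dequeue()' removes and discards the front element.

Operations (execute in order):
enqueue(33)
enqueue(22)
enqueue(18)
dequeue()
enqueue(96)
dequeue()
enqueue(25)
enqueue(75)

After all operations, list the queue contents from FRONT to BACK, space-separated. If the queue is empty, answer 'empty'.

Answer: 18 96 25 75

Derivation:
enqueue(33): [33]
enqueue(22): [33, 22]
enqueue(18): [33, 22, 18]
dequeue(): [22, 18]
enqueue(96): [22, 18, 96]
dequeue(): [18, 96]
enqueue(25): [18, 96, 25]
enqueue(75): [18, 96, 25, 75]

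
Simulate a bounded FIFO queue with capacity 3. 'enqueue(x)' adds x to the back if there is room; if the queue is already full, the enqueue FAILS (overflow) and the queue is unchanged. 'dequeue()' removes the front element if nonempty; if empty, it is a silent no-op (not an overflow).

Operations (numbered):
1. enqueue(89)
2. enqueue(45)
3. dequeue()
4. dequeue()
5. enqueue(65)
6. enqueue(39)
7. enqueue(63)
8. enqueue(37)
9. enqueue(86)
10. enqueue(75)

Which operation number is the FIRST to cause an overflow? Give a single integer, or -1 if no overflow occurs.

1. enqueue(89): size=1
2. enqueue(45): size=2
3. dequeue(): size=1
4. dequeue(): size=0
5. enqueue(65): size=1
6. enqueue(39): size=2
7. enqueue(63): size=3
8. enqueue(37): size=3=cap → OVERFLOW (fail)
9. enqueue(86): size=3=cap → OVERFLOW (fail)
10. enqueue(75): size=3=cap → OVERFLOW (fail)

Answer: 8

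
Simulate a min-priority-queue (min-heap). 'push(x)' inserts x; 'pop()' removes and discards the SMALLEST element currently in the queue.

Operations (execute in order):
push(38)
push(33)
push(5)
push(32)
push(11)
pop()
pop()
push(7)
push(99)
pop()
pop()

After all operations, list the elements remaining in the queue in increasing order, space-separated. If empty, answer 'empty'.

push(38): heap contents = [38]
push(33): heap contents = [33, 38]
push(5): heap contents = [5, 33, 38]
push(32): heap contents = [5, 32, 33, 38]
push(11): heap contents = [5, 11, 32, 33, 38]
pop() → 5: heap contents = [11, 32, 33, 38]
pop() → 11: heap contents = [32, 33, 38]
push(7): heap contents = [7, 32, 33, 38]
push(99): heap contents = [7, 32, 33, 38, 99]
pop() → 7: heap contents = [32, 33, 38, 99]
pop() → 32: heap contents = [33, 38, 99]

Answer: 33 38 99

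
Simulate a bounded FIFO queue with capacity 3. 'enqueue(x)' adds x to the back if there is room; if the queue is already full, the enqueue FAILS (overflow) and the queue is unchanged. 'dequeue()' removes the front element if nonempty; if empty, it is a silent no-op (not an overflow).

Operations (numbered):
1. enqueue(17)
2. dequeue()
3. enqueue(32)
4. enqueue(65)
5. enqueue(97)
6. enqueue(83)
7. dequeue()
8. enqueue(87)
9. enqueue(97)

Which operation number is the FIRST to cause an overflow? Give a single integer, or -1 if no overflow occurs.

1. enqueue(17): size=1
2. dequeue(): size=0
3. enqueue(32): size=1
4. enqueue(65): size=2
5. enqueue(97): size=3
6. enqueue(83): size=3=cap → OVERFLOW (fail)
7. dequeue(): size=2
8. enqueue(87): size=3
9. enqueue(97): size=3=cap → OVERFLOW (fail)

Answer: 6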